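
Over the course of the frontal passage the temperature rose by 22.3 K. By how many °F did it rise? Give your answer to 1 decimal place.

40.1 °F

A change of 1 °C equals a change of 1.8 °F: Δ°F = 22.3 × 1.8 = 40.1 °F.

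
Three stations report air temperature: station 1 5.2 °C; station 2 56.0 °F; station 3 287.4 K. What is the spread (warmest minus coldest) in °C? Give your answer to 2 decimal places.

station 2: 56.0 °F = 13.333 °C.
station 3: 287.4 K = 14.250 °C.
Spread: 14.250 − 5.200 = 9.050 °C.

9.05 °C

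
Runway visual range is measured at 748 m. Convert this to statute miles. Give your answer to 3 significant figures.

0.465 SM

1 m = 0.000621371 SM, so 748 × 0.000621371 = 0.465 SM.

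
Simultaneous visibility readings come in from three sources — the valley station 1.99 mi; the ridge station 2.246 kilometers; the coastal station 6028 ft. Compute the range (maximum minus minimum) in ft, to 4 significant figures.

4479 ft

the valley station: 1.99 SM = 10507.20 ft.
the ridge station: 2.246 km = 7368.77 ft.
Spread: 10507.20 − 6028.00 = 4479 ft.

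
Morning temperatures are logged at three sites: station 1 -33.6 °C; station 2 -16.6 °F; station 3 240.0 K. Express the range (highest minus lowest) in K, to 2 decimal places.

station 2: -16.6 °F = -27.000 °C.
station 3: 240.0 K = -33.150 °C.
Spread: (-27.000) − (-33.600) = 6.600 °C.

6.60 K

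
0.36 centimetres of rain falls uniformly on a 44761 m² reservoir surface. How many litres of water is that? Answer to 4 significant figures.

Depth: 0.36 cm × 10 = 3.6 mm.
1 mm over 1 m² is 1 L, so volume = 3.6 × 44761 = 161139.6 L ≈ 161100 L.

161100 litres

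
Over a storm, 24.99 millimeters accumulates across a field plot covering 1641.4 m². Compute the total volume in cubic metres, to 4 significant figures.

41.02 cubic metres

1 mm over 1 m² is 1 L, so volume = 24.99 × 1641.4 = 41018.586 L = 41.02 m³.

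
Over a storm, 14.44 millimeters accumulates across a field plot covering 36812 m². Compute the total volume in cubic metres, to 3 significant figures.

532 cubic metres

1 mm over 1 m² is 1 L, so volume = 14.44 × 36812 = 531565.28 L = 532 m³.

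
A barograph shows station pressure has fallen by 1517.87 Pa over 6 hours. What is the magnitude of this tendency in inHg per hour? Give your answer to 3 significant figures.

0.0747 inHg per hour

1517.87 Pa / 6 h × 0.0002953 inHg/Pa = 0.0747 inHg/h.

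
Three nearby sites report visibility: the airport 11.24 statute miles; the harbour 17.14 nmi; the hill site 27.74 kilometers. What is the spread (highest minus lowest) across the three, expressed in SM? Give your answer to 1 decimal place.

8.5 SM

the harbour: 17.14 nmi = 19.724 SM.
the hill site: 27.74 km = 17.237 SM.
Spread: 19.724 − 11.240 = 8.5 SM.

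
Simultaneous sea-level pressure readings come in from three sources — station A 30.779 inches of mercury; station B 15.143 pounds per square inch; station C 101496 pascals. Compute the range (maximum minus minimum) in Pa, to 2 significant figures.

2900 Pa

station A: 30.779 inHg = 104229.67 Pa.
station B: 15.143 psi = 104407.31 Pa.
Spread: 104407.31 − 101496.00 = 2900 Pa.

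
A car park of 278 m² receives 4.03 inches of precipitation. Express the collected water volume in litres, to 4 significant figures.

28460 litres

Depth: 4.03 in × 25.4 = 102.362 mm.
1 mm over 1 m² is 1 L, so volume = 102.362 × 278 = 28456.636 L ≈ 28460 L.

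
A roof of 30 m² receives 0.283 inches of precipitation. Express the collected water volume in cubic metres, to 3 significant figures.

0.216 cubic metres

Depth: 0.283 in × 25.4 = 7.1882 mm.
1 mm over 1 m² is 1 L, so volume = 7.1882 × 30 = 215.646 L = 0.216 m³.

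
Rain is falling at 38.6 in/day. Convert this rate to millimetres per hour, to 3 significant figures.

38.6 in/day × 25.4 mm/in × 0.0416667 day/hour = 40.9 mm/hour.

40.9 mm/hour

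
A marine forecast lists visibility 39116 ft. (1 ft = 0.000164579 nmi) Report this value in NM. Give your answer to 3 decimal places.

1 ft = 0.000164579 nmi, so 39116 × 0.000164579 = 6.438 nmi.

6.438 nmi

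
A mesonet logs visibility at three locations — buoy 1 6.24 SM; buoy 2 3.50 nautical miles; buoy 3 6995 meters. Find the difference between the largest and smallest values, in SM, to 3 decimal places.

2.212 SM

buoy 2: 3.50 nmi = 4.02773 SM.
buoy 3: 6995 m = 4.34649 SM.
Spread: 6.24000 − 4.02773 = 2.212 SM.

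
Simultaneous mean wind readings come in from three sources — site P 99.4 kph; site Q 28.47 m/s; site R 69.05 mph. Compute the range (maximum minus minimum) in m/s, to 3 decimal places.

3.257 m/s

site P: 99.4 km/h = 27.61111 m/s.
site R: 69.05 mph = 30.86811 m/s.
Spread: 30.86811 − 27.61111 = 3.257 m/s.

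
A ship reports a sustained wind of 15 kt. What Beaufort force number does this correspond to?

Beaufort force 4

15 kt lies in the Beaufort 4 band (moderate breeze, 11–16 kt).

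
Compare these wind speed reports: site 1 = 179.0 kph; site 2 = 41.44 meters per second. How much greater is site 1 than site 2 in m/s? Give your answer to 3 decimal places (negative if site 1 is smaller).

8.282 m/s

site 1: 179.0 km/h = 49.72222 m/s.
Difference: 49.72222 − 41.44000 = 8.282 m/s.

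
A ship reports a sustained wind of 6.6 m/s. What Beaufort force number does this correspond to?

6.6 m/s lies in the Beaufort 4 band (moderate breeze, 5.5–7.9 m/s).

Beaufort force 4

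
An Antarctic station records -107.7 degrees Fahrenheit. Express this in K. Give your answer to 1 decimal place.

First to °C: -77.61 °C.
Then to K: 195.5 K.

195.5 K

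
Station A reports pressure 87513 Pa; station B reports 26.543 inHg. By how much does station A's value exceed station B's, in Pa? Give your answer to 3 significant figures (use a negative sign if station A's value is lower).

station B: 26.543 inHg = 89884.92 Pa.
Difference: 87513.00 − 89884.92 = -2370 Pa.

-2370 Pa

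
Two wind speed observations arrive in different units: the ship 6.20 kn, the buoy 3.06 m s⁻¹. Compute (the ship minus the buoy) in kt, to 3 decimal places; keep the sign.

the buoy: 3.06 m/s = 5.94816 kt.
Difference: 6.20000 − 5.94816 = 0.252 kt.

0.252 kt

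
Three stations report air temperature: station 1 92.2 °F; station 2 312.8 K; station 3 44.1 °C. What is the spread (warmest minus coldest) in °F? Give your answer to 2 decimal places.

19.18 °F

station 1: 92.2 °F = 33.444 °C.
station 2: 312.8 K = 39.650 °C.
Spread: 44.100 − 33.444 = 10.656 °C = 19.18 °F.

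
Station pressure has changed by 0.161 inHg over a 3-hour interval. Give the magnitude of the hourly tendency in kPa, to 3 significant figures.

0.182 kPa per hour

0.161 inHg / 3 h × 3.38639 kPa/inHg = 0.182 kPa/h.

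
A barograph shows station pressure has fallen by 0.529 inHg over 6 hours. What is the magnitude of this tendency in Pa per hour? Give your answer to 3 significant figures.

0.529 inHg / 6 h × 3386.39 Pa/inHg = 299 Pa/h.

299 Pa per hour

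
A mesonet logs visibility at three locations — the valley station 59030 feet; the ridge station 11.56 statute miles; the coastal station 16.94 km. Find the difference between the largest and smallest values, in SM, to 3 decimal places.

1.034 SM

the valley station: 59030 ft = 11.17992 SM.
the coastal station: 16.94 km = 10.52603 SM.
Spread: 11.56000 − 10.52603 = 1.034 SM.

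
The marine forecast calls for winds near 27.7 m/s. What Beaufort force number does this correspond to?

27.7 m/s lies in the Beaufort 10 band (storm, 24.5–28.4 m/s).

Beaufort force 10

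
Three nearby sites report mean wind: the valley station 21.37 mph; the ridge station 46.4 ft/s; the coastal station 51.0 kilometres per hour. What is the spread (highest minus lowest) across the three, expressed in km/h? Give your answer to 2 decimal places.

the valley station: 21.37 mph = 34.3917 km/h.
the ridge station: 46.4 ft/s = 50.9138 km/h.
Spread: 51.0000 − 34.3917 = 16.61 km/h.

16.61 km/h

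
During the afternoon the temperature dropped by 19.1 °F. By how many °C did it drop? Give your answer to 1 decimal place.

For a temperature change the 32° offset cancels: Δ°C = 19.1 × 0.5556 = 10.6 °C.

10.6 °C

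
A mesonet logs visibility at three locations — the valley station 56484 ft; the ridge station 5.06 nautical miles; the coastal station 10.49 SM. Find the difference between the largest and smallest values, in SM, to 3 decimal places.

4.875 SM

the valley station: 56484 ft = 10.69773 SM.
the ridge station: 5.06 nmi = 5.82294 SM.
Spread: 10.69773 − 5.82294 = 4.875 SM.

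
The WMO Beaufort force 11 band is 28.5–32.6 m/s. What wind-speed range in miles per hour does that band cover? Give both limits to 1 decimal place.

28.5–32.6 m/s × 2.237 = 63.8–72.9 mph.

63.8 to 72.9 mph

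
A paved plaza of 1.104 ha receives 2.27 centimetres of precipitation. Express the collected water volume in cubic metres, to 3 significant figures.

Depth: 2.27 cm × 10 = 22.7 mm.
Area: 1.104 ha = 11040 m².
1 mm over 1 m² is 1 L, so volume = 22.7 × 11040 = 250608 L = 251 m³.

251 cubic metres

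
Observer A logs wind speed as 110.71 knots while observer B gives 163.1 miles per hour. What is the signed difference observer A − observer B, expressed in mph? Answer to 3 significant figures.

-35.7 mph

observer A: 110.71 kt = 127.403 mph.
Difference: 127.403 − 163.100 = -35.7 mph.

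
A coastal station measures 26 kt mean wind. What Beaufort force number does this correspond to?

Beaufort force 6

26 kt lies in the Beaufort 6 band (strong breeze, 22–27 kt).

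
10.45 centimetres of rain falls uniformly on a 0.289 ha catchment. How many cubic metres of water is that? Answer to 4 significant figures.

Depth: 10.45 cm × 10 = 104.5 mm.
Area: 0.289 ha = 2890 m².
1 mm over 1 m² is 1 L, so volume = 104.5 × 2890 = 302005 L = 302.0 m³.

302.0 cubic metres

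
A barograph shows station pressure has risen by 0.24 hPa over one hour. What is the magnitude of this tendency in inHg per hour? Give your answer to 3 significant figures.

0.24 hPa / 1 h × 0.02953 inHg/hPa = 0.00709 inHg/h.

0.00709 inHg per hour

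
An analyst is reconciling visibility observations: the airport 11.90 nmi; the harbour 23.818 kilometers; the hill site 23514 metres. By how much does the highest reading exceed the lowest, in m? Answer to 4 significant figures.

the airport: 11.90 nmi = 22038.80 m.
the harbour: 23.818 km = 23818.00 m.
Spread: 23818.00 − 22038.80 = 1779 m.

1779 m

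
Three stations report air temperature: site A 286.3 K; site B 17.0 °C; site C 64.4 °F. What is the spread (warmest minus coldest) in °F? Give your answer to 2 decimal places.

8.73 °F

site A: 286.3 K = 13.150 °C.
site C: 64.4 °F = 18.000 °C.
Spread: 18.000 − 13.150 = 4.850 °C = 8.73 °F.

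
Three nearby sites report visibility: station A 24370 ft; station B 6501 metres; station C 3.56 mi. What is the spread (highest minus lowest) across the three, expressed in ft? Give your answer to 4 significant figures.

station B: 6501 m = 21328.74 ft.
station C: 3.56 SM = 18796.80 ft.
Spread: 24370.00 − 18796.80 = 5573 ft.

5573 ft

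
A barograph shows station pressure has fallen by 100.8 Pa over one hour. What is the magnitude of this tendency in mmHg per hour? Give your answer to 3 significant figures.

100.8 Pa / 1 h × 0.00750062 mmHg/Pa = 0.756 mmHg/h.

0.756 mmHg per hour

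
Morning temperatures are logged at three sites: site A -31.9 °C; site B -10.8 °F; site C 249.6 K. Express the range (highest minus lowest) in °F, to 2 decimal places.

15.03 °F

site B: -10.8 °F = -23.778 °C.
site C: 249.6 K = -23.550 °C.
Spread: (-23.550) − (-31.900) = 8.350 °C = 15.03 °F.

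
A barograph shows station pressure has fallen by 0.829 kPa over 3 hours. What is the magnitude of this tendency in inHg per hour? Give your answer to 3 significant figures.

0.829 kPa / 3 h × 0.2953 inHg/kPa = 0.0816 inHg/h.

0.0816 inHg per hour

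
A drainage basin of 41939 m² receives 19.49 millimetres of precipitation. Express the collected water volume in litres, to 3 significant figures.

1 mm over 1 m² is 1 L, so volume = 19.49 × 41939 = 817391.11 L ≈ 817000 L.

817000 litres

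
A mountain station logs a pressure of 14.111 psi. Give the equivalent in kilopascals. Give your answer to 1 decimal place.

1 psi = 6.89476 kPa, so 14.111 × 6.89476 = 97.3 kPa.

97.3 kPa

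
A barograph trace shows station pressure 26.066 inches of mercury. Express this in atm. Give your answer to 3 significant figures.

1 inHg = 0.0334211 atm, so 26.066 × 0.0334211 = 0.871 atm.

0.871 atm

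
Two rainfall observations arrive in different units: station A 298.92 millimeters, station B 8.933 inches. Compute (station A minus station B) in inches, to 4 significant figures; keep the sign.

2.836 in

station A: 298.92 mm = 11.768504 in.
Difference: 11.768504 − 8.933000 = 2.836 in.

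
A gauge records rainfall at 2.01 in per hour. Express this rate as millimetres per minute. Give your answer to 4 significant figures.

2.01 in/hour × 25.4 mm/in × 0.0166667 hour/minute = 0.8509 mm/minute.

0.8509 mm/minute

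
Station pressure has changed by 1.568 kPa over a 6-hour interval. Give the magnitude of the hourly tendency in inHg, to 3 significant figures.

0.0772 inHg per hour

1.568 kPa / 6 h × 0.2953 inHg/kPa = 0.0772 inHg/h.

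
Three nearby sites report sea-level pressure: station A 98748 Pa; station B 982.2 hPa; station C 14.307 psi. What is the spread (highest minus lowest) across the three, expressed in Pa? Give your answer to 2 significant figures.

station B: 982.2 hPa = 98220.00 Pa.
station C: 14.307 psi = 98643.29 Pa.
Spread: 98748.00 − 98220.00 = 530 Pa.

530 Pa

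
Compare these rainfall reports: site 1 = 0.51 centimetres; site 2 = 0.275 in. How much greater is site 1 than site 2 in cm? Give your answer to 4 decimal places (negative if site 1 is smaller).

-0.1885 cm

site 2: 0.275 in = 0.698500 cm.
Difference: 0.510000 − 0.698500 = -0.1885 cm.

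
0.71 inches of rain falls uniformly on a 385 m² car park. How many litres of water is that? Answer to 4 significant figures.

6943 litres

Depth: 0.71 in × 25.4 = 18.034 mm.
1 mm over 1 m² is 1 L, so volume = 18.034 × 385 = 6943.09 L ≈ 6943 L.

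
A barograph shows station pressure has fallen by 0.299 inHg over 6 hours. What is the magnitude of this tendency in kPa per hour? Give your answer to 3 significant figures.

0.169 kPa per hour

0.299 inHg / 6 h × 3.38639 kPa/inHg = 0.169 kPa/h.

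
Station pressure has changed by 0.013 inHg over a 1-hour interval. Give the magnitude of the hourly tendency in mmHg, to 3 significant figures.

0.013 inHg / 1 h × 25.4 mmHg/inHg = 0.330 mmHg/h.

0.330 mmHg per hour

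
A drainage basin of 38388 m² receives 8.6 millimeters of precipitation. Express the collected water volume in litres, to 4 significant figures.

1 mm over 1 m² is 1 L, so volume = 8.6 × 38388 = 330136.8 L ≈ 330100 L.

330100 litres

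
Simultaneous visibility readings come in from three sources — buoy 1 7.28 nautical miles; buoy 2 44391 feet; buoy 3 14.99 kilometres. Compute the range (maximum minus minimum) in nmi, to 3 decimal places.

buoy 2: 44391 ft = 7.30582 nmi.
buoy 3: 14.99 km = 8.09395 nmi.
Spread: 8.09395 − 7.28000 = 0.814 nmi.

0.814 nmi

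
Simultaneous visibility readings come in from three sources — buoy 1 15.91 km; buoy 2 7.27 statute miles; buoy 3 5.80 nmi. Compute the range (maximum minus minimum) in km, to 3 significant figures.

5.17 km

buoy 2: 7.27 SM = 11.6999 km.
buoy 3: 5.80 nmi = 10.7416 km.
Spread: 15.9100 − 10.7416 = 5.17 km.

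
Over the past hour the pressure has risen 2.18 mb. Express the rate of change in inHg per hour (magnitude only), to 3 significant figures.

2.18 mb / 1 h × 0.02953 inHg/mb = 0.0644 inHg/h.

0.0644 inHg per hour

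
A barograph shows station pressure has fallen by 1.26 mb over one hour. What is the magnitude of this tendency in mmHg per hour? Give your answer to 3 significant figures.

0.945 mmHg per hour

1.26 mb / 1 h × 0.750062 mmHg/mb = 0.945 mmHg/h.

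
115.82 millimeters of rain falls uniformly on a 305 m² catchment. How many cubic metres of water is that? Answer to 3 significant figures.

35.3 cubic metres

1 mm over 1 m² is 1 L, so volume = 115.82 × 305 = 35325.1 L = 35.3 m³.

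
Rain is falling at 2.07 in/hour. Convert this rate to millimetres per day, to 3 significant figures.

1260 mm/day

2.07 in/hour × 25.4 mm/in × 24 hour/day = 1260 mm/day.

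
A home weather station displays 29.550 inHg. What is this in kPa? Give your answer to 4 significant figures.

1 inHg = 3.38639 kPa, so 29.550 × 3.38639 = 100.1 kPa.

100.1 kPa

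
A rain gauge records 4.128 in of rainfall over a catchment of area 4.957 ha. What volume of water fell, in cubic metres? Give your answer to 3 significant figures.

5200 cubic metres

Depth: 4.128 in × 25.4 = 104.8512 mm.
Area: 4.957 ha = 49570 m².
1 mm over 1 m² is 1 L, so volume = 104.8512 × 49570 = 5197474 L = 5200 m³.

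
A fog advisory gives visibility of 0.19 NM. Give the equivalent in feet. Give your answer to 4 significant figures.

1154 ft

1 nmi = 6076.12 ft, so 0.19 × 6076.12 = 1154 ft.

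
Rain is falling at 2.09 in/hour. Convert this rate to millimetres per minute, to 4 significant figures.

2.09 in/hour × 25.4 mm/in × 0.0166667 hour/minute = 0.8848 mm/minute.

0.8848 mm/minute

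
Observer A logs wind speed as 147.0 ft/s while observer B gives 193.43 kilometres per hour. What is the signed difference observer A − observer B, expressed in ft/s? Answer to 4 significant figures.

-29.28 ft/s

observer B: 193.43 km/h = 176.2814 ft/s.
Difference: 147.0000 − 176.2814 = -29.28 ft/s.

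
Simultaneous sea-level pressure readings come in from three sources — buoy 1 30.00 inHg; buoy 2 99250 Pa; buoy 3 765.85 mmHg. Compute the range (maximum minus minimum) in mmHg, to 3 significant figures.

buoy 1: 30.00 inHg = 762.000 mmHg.
buoy 2: 99250 Pa = 744.436 mmHg.
Spread: 765.850 − 744.436 = 21.4 mmHg.

21.4 mmHg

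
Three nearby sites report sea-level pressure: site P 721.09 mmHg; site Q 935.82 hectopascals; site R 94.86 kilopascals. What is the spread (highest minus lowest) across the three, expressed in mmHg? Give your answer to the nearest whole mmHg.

site Q: 935.82 hPa = 701.92 mmHg.
site R: 94.86 kPa = 711.51 mmHg.
Spread: 721.09 − 701.92 = 19 mmHg.

19 mmHg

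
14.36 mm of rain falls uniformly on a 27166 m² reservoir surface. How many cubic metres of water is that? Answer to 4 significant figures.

390.1 cubic metres

1 mm over 1 m² is 1 L, so volume = 14.36 × 27166 = 390103.76 L = 390.1 m³.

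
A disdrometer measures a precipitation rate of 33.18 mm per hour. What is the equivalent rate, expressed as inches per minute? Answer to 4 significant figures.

33.18 mm/hour × 0.0393701 in/mm × 0.0166667 hour/minute = 0.02177 in/minute.

0.02177 in/minute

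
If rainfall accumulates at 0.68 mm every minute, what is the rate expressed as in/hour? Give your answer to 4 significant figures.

0.68 mm/minute × 0.0393701 in/mm × 60 minute/hour = 1.606 in/hour.

1.606 in/hour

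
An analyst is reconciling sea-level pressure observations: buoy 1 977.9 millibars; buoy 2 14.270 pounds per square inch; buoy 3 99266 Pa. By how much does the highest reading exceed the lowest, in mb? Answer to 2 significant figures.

buoy 2: 14.270 psi = 983.88 mb.
buoy 3: 99266 Pa = 992.66 mb.
Spread: 992.66 − 977.90 = 15 mb.

15 mb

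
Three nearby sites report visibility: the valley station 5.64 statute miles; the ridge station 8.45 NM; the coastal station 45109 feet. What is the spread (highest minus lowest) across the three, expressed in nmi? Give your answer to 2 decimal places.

the valley station: 5.64 SM = 4.9010 nmi.
the coastal station: 45109 ft = 7.4240 nmi.
Spread: 8.4500 − 4.9010 = 3.55 nmi.

3.55 nmi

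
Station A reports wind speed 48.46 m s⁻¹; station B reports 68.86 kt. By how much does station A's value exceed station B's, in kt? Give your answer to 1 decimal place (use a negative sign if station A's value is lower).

25.3 kt

station A: 48.46 m/s = 94.199 kt.
Difference: 94.199 − 68.860 = 25.3 kt.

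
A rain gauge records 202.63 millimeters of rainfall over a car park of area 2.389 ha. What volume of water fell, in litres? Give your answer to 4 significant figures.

4841000 litres

Area: 2.389 ha = 23890 m².
1 mm over 1 m² is 1 L, so volume = 202.63 × 23890 = 4840830.7 L ≈ 4841000 L.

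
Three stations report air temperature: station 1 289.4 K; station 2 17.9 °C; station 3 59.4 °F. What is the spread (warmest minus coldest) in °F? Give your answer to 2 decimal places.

4.82 °F

station 1: 289.4 K = 16.250 °C.
station 3: 59.4 °F = 15.222 °C.
Spread: 17.900 − 15.222 = 2.678 °C = 4.82 °F.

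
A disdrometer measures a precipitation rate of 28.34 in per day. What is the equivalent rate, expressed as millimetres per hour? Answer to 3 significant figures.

28.34 in/day × 25.4 mm/in × 0.0416667 day/hour = 30.0 mm/hour.

30.0 mm/hour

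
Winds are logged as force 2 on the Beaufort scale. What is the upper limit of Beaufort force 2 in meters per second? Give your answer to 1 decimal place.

3.3 m/s

Beaufort 2 (light breeze) spans 1.6–3.3 m/s.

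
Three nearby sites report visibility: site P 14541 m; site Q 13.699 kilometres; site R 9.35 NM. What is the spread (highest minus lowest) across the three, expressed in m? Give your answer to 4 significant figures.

site Q: 13.699 km = 13699.00 m.
site R: 9.35 nmi = 17316.20 m.
Spread: 17316.20 − 13699.00 = 3617 m.

3617 m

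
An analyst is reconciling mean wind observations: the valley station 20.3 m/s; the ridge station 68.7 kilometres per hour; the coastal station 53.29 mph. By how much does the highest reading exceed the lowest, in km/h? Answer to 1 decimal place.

the valley station: 20.3 m/s = 73.080 km/h.
the coastal station: 53.29 mph = 85.762 km/h.
Spread: 85.762 − 68.700 = 17.1 km/h.

17.1 km/h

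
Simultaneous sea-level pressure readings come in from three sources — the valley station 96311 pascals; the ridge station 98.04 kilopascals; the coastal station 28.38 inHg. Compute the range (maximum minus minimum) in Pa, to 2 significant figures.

1900 Pa

the ridge station: 98.04 kPa = 98040.00 Pa.
the coastal station: 28.38 inHg = 96105.72 Pa.
Spread: 98040.00 − 96105.72 = 1900 Pa.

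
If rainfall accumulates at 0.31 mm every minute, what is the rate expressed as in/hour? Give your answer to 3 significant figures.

0.732 in/hour

0.31 mm/minute × 0.0393701 in/mm × 60 minute/hour = 0.732 in/hour.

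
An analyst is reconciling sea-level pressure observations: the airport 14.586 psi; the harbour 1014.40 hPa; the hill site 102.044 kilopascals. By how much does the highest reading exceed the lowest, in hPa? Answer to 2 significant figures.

15 hPa

the airport: 14.586 psi = 1005.67 hPa.
the hill site: 102.044 kPa = 1020.44 hPa.
Spread: 1020.44 − 1005.67 = 15 hPa.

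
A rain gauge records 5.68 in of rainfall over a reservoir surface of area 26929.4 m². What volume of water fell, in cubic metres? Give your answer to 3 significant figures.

3890 cubic metres

Depth: 5.68 in × 25.4 = 144.272 mm.
1 mm over 1 m² is 1 L, so volume = 144.272 × 26929.4 = 3885158.4 L = 3890 m³.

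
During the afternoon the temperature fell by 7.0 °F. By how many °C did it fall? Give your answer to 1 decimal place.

3.9 °C

Converting a difference, only the 9/5 scale factor applies: Δ°C = 7.0 × 0.5556 = 3.9 °C.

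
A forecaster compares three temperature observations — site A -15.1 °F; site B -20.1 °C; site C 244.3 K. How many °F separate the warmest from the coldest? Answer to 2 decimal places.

15.75 °F

site A: -15.1 °F = -26.167 °C.
site C: 244.3 K = -28.850 °C.
Spread: (-20.100) − (-28.850) = 8.750 °C = 15.75 °F.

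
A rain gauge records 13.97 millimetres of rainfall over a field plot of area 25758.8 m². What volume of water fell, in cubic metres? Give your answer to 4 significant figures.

359.9 cubic metres

1 mm over 1 m² is 1 L, so volume = 13.97 × 25758.8 = 359850.44 L = 359.9 m³.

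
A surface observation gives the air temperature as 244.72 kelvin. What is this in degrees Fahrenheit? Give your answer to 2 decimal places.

First to °C: -28.43 °C.
Then to °F: -19.17 °F.

-19.17 °F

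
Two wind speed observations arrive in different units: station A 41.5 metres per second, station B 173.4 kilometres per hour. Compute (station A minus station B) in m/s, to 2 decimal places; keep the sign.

station B: 173.4 km/h = 48.1667 m/s.
Difference: 41.5000 − 48.1667 = -6.67 m/s.

-6.67 m/s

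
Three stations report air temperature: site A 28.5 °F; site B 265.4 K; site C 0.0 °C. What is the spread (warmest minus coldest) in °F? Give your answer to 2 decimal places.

site A: 28.5 °F = -1.944 °C.
site B: 265.4 K = -7.750 °C.
Spread: 0.000 − (-7.750) = 7.750 °C = 13.95 °F.

13.95 °F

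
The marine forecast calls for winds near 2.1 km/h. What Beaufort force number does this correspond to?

Beaufort force 1

2.1 km/h = 0.6 m/s, which is Beaufort 1 (light air, 0.3–1.5 m/s).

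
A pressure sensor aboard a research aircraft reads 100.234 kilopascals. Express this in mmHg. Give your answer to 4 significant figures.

1 kPa = 7.50062 mmHg, so 100.234 × 7.50062 = 751.8 mmHg.

751.8 mmHg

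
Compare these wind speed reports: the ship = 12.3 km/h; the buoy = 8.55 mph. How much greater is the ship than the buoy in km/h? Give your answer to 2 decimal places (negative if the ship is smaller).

the buoy: 8.55 mph = 13.7599 km/h.
Difference: 12.3000 − 13.7599 = -1.46 km/h.

-1.46 km/h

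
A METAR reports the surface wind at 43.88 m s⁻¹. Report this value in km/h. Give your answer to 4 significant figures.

158.0 km/h

1 m/s = 3.6 km/h, so 43.88 × 3.6 = 158.0 km/h.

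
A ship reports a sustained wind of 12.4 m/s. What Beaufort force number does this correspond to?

Beaufort force 6

12.4 m/s lies in the Beaufort 6 band (strong breeze, 10.8–13.8 m/s).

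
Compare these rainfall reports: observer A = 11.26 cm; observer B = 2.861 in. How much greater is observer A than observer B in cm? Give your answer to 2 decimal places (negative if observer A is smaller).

3.99 cm

observer B: 2.861 in = 7.2669 cm.
Difference: 11.2600 − 7.2669 = 3.99 cm.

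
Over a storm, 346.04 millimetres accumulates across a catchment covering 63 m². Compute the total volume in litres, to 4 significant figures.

21800 litres

1 mm over 1 m² is 1 L, so volume = 346.04 × 63 = 21800.52 L ≈ 21800 L.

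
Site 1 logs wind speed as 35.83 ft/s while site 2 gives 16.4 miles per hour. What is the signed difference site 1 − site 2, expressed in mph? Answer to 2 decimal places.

site 1: 35.83 ft/s = 24.4295 mph.
Difference: 24.4295 − 16.4000 = 8.03 mph.

8.03 mph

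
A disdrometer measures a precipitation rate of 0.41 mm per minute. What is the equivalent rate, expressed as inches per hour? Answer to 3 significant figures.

0.41 mm/minute × 0.0393701 in/mm × 60 minute/hour = 0.969 in/hour.

0.969 in/hour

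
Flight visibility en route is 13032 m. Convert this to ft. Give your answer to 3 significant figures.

1 m = 3.28084 ft, so 13032 × 3.28084 = 42800 ft.

42800 ft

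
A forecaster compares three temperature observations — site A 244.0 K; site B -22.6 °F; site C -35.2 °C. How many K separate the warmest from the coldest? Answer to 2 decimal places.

6.05 K

site A: 244.0 K = -29.150 °C.
site B: -22.6 °F = -30.333 °C.
Spread: (-29.150) − (-35.200) = 6.050 °C.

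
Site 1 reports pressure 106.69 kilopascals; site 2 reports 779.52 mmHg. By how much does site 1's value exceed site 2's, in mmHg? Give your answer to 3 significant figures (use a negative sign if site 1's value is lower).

site 1: 106.69 kPa = 800.241 mmHg.
Difference: 800.241 − 779.520 = 20.7 mmHg.

20.7 mmHg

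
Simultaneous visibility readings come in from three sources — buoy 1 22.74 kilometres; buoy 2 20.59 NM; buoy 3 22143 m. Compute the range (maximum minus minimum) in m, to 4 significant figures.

buoy 1: 22.74 km = 22740.00 m.
buoy 2: 20.59 nmi = 38132.68 m.
Spread: 38132.68 − 22143.00 = 15990 m.

15990 m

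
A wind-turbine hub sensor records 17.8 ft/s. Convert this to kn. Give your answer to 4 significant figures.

1 ft/s = 0.592484 kt, so 17.8 × 0.592484 = 10.55 kt.

10.55 kt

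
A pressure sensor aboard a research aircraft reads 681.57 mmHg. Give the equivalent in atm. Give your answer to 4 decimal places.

1 mmHg = 0.00131579 atm, so 681.57 × 0.00131579 = 0.8968 atm.

0.8968 atm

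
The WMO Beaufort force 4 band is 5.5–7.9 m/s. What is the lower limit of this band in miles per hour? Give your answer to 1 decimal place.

12.3 mph

5.5–7.9 m/s × 2.237 = 12.3–17.7 mph.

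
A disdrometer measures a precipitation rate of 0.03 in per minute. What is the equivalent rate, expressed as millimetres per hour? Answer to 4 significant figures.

0.03 in/minute × 25.4 mm/in × 60 minute/hour = 45.72 mm/hour.

45.72 mm/hour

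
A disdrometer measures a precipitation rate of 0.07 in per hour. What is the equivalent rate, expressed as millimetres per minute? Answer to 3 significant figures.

0.07 in/hour × 25.4 mm/in × 0.0166667 hour/minute = 0.0296 mm/minute.

0.0296 mm/minute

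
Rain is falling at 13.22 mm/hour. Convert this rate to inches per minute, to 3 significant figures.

13.22 mm/hour × 0.0393701 in/mm × 0.0166667 hour/minute = 0.00867 in/minute.

0.00867 in/minute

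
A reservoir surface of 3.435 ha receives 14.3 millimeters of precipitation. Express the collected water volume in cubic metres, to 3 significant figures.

Area: 3.435 ha = 34350 m².
1 mm over 1 m² is 1 L, so volume = 14.3 × 34350 = 491205 L = 491 m³.

491 cubic metres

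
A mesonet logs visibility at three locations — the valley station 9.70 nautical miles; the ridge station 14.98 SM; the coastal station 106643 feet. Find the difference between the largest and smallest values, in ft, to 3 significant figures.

the valley station: 9.70 nmi = 58938.32 ft.
the ridge station: 14.98 SM = 79094.40 ft.
Spread: 106643.00 − 58938.32 = 47700 ft.

47700 ft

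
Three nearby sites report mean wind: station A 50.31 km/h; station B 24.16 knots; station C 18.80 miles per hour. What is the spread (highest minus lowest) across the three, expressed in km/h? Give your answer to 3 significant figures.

20.1 km/h

station B: 24.16 kt = 44.744 km/h.
station C: 18.80 mph = 30.256 km/h.
Spread: 50.310 − 30.256 = 20.1 km/h.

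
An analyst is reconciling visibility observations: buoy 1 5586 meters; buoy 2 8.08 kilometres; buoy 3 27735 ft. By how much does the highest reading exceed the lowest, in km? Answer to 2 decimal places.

2.87 km

buoy 1: 5586 m = 5.5860 km.
buoy 3: 27735 ft = 8.4536 km.
Spread: 8.4536 − 5.5860 = 2.87 km.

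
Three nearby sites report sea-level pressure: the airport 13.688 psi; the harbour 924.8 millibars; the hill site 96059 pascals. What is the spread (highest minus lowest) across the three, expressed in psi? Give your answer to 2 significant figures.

the harbour: 924.8 mb = 13.4131 psi.
the hill site: 96059 Pa = 13.9322 psi.
Spread: 13.9322 − 13.4131 = 0.52 psi.

0.52 psi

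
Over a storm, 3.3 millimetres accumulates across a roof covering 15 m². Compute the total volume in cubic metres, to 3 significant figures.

0.0495 cubic metres

1 mm over 1 m² is 1 L, so volume = 3.3 × 15 = 49.5 L = 0.0495 m³.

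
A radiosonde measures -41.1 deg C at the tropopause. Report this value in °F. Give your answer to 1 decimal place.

-42.0 °F

°F = °C × 9/5 + 32 = -41.1 × 1.8 + 32 = -42.0 °F.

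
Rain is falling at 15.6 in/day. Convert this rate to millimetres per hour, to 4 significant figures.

16.51 mm/hour

15.6 in/day × 25.4 mm/in × 0.0416667 day/hour = 16.51 mm/hour.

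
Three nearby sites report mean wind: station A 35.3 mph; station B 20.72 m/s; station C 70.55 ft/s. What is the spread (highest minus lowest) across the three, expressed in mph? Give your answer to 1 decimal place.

12.8 mph

station B: 20.72 m/s = 46.349 mph.
station C: 70.55 ft/s = 48.102 mph.
Spread: 48.102 − 35.300 = 12.8 mph.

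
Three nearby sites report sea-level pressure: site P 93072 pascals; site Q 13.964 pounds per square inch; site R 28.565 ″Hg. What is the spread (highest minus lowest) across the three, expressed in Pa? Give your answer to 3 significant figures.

3660 Pa

site Q: 13.964 psi = 96278.39 Pa.
site R: 28.565 inHg = 96732.20 Pa.
Spread: 96732.20 − 93072.00 = 3660 Pa.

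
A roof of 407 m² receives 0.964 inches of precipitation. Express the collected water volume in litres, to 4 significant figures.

Depth: 0.964 in × 25.4 = 24.4856 mm.
1 mm over 1 m² is 1 L, so volume = 24.4856 × 407 = 9965.6392 L ≈ 9966 L.

9966 litres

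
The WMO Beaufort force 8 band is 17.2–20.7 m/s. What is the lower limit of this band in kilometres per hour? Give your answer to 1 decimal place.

61.9 km/h

17.2–20.7 m/s × 3.6 = 61.9–74.5 km/h.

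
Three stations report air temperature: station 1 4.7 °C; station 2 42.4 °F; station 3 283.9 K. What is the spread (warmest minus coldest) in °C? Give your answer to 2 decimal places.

6.05 °C

station 2: 42.4 °F = 5.778 °C.
station 3: 283.9 K = 10.750 °C.
Spread: 10.750 − 4.700 = 6.050 °C.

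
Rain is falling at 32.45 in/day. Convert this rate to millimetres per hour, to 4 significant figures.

32.45 in/day × 25.4 mm/in × 0.0416667 day/hour = 34.34 mm/hour.

34.34 mm/hour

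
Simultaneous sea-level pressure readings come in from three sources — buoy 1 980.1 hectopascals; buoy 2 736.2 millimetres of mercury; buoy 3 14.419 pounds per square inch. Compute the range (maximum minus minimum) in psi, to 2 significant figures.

buoy 1: 980.1 hPa = 14.2151 psi.
buoy 2: 736.2 mmHg = 14.2357 psi.
Spread: 14.4190 − 14.2151 = 0.20 psi.

0.20 psi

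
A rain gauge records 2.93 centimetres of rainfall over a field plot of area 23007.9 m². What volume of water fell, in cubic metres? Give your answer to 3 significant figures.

Depth: 2.93 cm × 10 = 29.3 mm.
1 mm over 1 m² is 1 L, so volume = 29.3 × 23007.9 = 674131.47 L = 674 m³.

674 cubic metres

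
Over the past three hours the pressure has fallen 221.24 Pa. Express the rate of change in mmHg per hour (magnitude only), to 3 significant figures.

221.24 Pa / 3 h × 0.00750062 mmHg/Pa = 0.553 mmHg/h.

0.553 mmHg per hour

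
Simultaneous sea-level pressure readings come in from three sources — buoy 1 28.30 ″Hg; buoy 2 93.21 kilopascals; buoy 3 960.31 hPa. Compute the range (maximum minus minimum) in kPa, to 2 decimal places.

2.82 kPa

buoy 1: 28.30 inHg = 95.8348 kPa.
buoy 3: 960.31 hPa = 96.0310 kPa.
Spread: 96.0310 − 93.2100 = 2.82 kPa.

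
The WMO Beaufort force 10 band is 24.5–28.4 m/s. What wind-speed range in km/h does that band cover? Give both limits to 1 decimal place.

24.5–28.4 m/s × 3.6 = 88.2–102.2 km/h.

88.2 to 102.2 km/h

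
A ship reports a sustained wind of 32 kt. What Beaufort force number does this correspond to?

Beaufort force 7

32 kt lies in the Beaufort 7 band (near gale, 28–33 kt).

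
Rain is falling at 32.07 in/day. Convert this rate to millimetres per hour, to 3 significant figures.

32.07 in/day × 25.4 mm/in × 0.0416667 day/hour = 33.9 mm/hour.

33.9 mm/hour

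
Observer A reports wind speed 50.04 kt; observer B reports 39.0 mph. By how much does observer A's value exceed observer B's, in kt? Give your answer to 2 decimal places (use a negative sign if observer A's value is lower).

observer B: 39.0 mph = 33.8901 kt.
Difference: 50.0400 − 33.8901 = 16.15 kt.

16.15 kt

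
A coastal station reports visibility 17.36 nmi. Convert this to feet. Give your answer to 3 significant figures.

1 nmi = 6076.12 ft, so 17.36 × 6076.12 = 105000 ft.

105000 ft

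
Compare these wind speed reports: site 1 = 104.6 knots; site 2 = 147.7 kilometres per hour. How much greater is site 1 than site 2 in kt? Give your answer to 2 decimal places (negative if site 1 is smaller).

site 2: 147.7 km/h = 79.7516 kt.
Difference: 104.6000 − 79.7516 = 24.85 kt.

24.85 kt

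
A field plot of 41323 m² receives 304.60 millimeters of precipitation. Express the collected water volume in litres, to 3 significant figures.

1 mm over 1 m² is 1 L, so volume = 304.6 × 41323 = 12586986 L ≈ 12600000 L.

12600000 litres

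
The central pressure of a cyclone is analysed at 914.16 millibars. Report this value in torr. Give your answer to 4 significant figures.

685.7 mmHg

1 mb = 0.750062 mmHg, so 914.16 × 0.750062 = 685.7 mmHg.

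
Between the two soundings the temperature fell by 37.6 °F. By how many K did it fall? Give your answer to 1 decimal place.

20.9 K

A change of 1 °C equals a change of 1.8 °F: ΔK = 37.6 × 0.5556 = 20.9 K.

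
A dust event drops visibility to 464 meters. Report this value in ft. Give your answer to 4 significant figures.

1 m = 3.28084 ft, so 464 × 3.28084 = 1522 ft.

1522 ft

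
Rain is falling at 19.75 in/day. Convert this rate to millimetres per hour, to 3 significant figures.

20.9 mm/hour

19.75 in/day × 25.4 mm/in × 0.0416667 day/hour = 20.9 mm/hour.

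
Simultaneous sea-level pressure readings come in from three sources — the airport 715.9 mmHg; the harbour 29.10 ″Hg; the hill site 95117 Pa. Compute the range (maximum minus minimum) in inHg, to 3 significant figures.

1.01 inHg

the airport: 715.9 mmHg = 28.1850 inHg.
the hill site: 95117 Pa = 28.0880 inHg.
Spread: 29.1000 − 28.0880 = 1.01 inHg.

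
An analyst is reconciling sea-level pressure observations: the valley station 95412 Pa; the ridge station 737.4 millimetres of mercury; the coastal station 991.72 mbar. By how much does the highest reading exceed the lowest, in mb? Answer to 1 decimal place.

the valley station: 95412 Pa = 954.120 mb.
the ridge station: 737.4 mmHg = 983.119 mb.
Spread: 991.720 − 954.120 = 37.6 mb.

37.6 mb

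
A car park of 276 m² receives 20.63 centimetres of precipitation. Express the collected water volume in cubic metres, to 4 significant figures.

56.94 cubic metres

Depth: 20.63 cm × 10 = 206.3 mm.
1 mm over 1 m² is 1 L, so volume = 206.3 × 276 = 56938.8 L = 56.94 m³.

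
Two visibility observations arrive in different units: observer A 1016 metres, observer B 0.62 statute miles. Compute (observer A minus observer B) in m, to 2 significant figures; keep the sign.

observer B: 0.62 SM = 997.79 m.
Difference: 1016.00 − 997.79 = 18 m.

18 m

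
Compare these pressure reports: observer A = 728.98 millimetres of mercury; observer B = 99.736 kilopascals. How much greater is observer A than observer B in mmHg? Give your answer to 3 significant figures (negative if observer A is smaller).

observer B: 99.736 kPa = 748.081 mmHg.
Difference: 728.980 − 748.081 = -19.1 mmHg.

-19.1 mmHg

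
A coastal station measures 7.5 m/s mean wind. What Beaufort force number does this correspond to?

Beaufort force 4

7.5 m/s lies in the Beaufort 4 band (moderate breeze, 5.5–7.9 m/s).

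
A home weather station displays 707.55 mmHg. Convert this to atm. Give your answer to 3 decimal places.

1 mmHg = 0.00131579 atm, so 707.55 × 0.00131579 = 0.931 atm.

0.931 atm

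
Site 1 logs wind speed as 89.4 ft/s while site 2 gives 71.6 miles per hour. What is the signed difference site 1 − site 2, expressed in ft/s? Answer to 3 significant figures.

-15.6 ft/s

site 2: 71.6 mph = 105.013 ft/s.
Difference: 89.400 − 105.013 = -15.6 ft/s.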